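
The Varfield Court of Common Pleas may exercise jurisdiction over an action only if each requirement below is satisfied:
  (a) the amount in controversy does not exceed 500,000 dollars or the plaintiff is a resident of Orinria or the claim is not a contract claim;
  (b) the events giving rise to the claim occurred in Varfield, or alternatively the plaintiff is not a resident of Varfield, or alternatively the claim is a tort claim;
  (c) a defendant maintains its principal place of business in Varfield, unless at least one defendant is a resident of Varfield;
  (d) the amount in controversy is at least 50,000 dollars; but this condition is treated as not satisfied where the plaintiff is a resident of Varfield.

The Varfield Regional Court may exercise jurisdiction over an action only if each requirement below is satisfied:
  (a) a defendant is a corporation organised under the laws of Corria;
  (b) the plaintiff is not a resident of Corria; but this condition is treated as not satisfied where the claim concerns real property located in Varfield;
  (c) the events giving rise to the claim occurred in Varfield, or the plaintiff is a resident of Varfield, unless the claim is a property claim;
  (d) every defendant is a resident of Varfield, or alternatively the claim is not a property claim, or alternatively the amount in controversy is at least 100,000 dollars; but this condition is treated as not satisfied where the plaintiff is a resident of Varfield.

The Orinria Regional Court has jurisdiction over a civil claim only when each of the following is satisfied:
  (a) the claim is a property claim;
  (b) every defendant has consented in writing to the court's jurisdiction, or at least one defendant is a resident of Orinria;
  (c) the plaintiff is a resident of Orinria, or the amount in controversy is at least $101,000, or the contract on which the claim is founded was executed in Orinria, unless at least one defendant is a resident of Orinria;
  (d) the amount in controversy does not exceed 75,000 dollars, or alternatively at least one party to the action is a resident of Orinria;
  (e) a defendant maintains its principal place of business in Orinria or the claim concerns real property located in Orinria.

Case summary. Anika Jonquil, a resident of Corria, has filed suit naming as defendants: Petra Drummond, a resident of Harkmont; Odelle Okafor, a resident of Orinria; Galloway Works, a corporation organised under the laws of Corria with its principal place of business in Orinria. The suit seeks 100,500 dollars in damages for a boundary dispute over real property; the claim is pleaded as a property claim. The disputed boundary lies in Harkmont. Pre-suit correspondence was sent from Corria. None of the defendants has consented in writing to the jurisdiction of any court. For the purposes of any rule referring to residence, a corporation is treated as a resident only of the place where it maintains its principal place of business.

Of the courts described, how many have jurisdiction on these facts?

The Varfield Court of Common Pleas:
  (a) The amount in controversy is 100,500 dollars, within the 500,000 dollars ceiling, so this disjunct is met. Met.
  (b) The plaintiff resides in Corria, which is not Varfield, so this disjunct is met. Condition met.
  (c) The corporate defendant(s) have their principal place of business in Orinria, not Varfield. And no defendant resides in Varfield (they reside in Harkmont, Orinria, Orinria), so the proviso does not save it. Condition not met.
  (d) The amount in controversy is USD 100,500, which meets the 50,000 dollars floor. The exception is not triggered, since the plaintiff resides in Corria, not Varfield. Met.
  → No jurisdiction.
The Varfield Regional Court:
  (a) Galloway Works is organised under the laws of Corria. Met.
  (b) The plaintiff resides in Corria. Not met.
  (c) The operative events occurred in Harkmont, not Varfield; the plaintiff resides in Corria, not Varfield — every alternative fails. The proviso rescues it, though: the claim is a property claim. Satisfied.
  (d) The amount in controversy is $100,500, which meets the 100,000 dollars floor, so one alternative holds. The carve-out does not apply: the plaintiff resides in Corria, not Varfield. Satisfied.
  → At least one condition fails; no jurisdiction.
The Orinria Regional Court:
  (a) The claim is a property claim. Met.
  (b) Odelle Okafor resides in Orinria, so this disjunct is met. Met.
  (c) The plaintiff resides in Corria, not Orinria; the amount in controversy is 100,500 dollars, below the 101,000 dollars floor; no contract (and hence no place of execution) is alleged — none of the alternatives is met. But Odelle Okafor resides in Orinria, and the 'unless' clause therefore excuses the requirement. Condition met.
  (d) Odelle Okafor resides in Orinria — that alternative is enough. Satisfied.
  (e) Galloway Works has its principal place of business in Orinria, so one alternative holds. Met.
  → Every requirement is satisfied — jurisdiction.
Courts with jurisdiction: the Orinria Regional Court — 1 in total.

1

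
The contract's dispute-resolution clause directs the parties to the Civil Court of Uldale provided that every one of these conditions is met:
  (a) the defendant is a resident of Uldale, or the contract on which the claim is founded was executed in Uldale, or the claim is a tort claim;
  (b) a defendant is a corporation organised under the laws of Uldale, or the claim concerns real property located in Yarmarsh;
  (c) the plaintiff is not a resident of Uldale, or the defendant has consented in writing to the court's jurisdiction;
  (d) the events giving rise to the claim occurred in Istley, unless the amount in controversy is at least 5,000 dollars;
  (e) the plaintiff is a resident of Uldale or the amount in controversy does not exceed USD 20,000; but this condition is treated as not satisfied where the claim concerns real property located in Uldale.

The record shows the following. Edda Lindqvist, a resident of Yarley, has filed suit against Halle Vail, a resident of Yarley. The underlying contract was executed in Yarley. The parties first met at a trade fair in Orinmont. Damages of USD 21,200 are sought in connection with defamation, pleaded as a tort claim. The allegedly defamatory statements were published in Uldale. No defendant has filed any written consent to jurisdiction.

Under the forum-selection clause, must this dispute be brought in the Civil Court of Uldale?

No

The Civil Court of Uldale:
  (a) The claim is a tort claim, so this disjunct is met. Condition met.
  (b) No defendant is a corporation; the claim does not concern real property — every alternative fails. Condition not met.
  (c) The plaintiff resides in Yarley, which is not Uldale, so this disjunct is met. Met.
  (d) The operative events occurred in Uldale, not Istley. But the amount in controversy is USD 21,200, which meets the 5,000 dollars floor, and the 'unless' clause therefore excuses the requirement. Met.
  (e) The plaintiff resides in Yarley, not Uldale; the amount in controversy is USD 21,200, above the $20,000 ceiling — none of the alternatives is met. Fails.
  → The clause does not apply.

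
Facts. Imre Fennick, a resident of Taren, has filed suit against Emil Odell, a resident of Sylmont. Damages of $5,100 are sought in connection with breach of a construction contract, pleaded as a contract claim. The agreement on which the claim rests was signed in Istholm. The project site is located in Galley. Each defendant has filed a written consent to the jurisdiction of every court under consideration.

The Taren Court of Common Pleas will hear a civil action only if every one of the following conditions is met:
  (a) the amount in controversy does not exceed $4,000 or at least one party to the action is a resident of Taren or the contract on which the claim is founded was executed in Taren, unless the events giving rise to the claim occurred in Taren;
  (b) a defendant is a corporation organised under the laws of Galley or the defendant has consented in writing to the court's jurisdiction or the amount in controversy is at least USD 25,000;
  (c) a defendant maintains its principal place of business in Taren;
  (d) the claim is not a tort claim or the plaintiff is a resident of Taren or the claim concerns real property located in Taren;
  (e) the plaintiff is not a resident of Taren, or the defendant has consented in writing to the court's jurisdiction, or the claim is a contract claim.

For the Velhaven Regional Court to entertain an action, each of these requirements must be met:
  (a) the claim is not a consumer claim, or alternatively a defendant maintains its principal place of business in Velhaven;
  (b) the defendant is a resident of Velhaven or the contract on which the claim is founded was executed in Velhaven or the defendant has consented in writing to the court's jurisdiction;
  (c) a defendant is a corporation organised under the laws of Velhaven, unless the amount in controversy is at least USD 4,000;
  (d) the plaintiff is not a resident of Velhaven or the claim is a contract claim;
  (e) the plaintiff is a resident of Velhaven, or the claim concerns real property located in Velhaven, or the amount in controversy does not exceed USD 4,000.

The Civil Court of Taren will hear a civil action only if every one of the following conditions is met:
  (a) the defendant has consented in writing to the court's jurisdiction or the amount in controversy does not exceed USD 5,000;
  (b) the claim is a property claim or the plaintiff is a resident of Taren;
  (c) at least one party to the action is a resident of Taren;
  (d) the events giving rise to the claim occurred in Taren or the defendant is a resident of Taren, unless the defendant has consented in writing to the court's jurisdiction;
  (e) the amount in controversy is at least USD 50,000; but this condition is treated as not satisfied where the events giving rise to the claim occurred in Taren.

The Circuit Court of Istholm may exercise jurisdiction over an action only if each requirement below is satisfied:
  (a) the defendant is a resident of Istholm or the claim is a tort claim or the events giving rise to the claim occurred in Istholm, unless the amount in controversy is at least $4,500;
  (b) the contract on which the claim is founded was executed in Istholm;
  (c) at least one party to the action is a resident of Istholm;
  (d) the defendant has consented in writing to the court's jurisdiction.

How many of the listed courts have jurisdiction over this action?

0

The Taren Court of Common Pleas:
  (a) Imre Fennick resides in Taren, which satisfies one of the alternatives. Met.
  (b) Every defendant has filed written consent, which satisfies one of the alternatives. Met.
  (c) No defendant is a corporation. Condition not met.
  (d) The claim is a contract claim, not a tort claim, so one alternative holds. Condition met.
  (e) Every defendant has filed written consent, so this disjunct is met. Met.
  → Not every requirement is met — no jurisdiction.
The Velhaven Regional Court:
  (a) The claim is a contract claim, not a consumer claim, so this disjunct is met. Met.
  (b) Every defendant has filed written consent — that alternative is enough. Condition met.
  (c) No defendant is a corporation. However, the amount in controversy is USD 5,100, which meets the 4,000 dollars floor, so the 'unless' proviso supplies this condition. Condition met.
  (d) The plaintiff resides in Taren, which is not Velhaven, so this disjunct is met. Condition met.
  (e) The plaintiff resides in Taren, not Velhaven; the claim does not concern real property; the amount in controversy is USD 5,100, above the USD 4,000 ceiling — no alternative holds. Not satisfied.
  → No jurisdiction.
The Civil Court of Taren:
  (a) Every defendant has filed written consent — that alternative is enough. Met.
  (b) The plaintiff resides in Taren, which satisfies one of the alternatives. Satisfied.
  (c) Imre Fennick resides in Taren. Satisfied.
  (d) The operative events occurred in Galley, not Taren; the defendant resides in Sylmont, not Taren — no alternative holds. However, every defendant has filed written consent, so the 'unless' proviso supplies this condition. Condition met.
  (e) The amount in controversy is 5,100 dollars, below the $50,000 floor. Fails.
  → No jurisdiction.
The Circuit Court of Istholm:
  (a) The defendant resides in Sylmont, not Istholm; the claim is a contract claim, not a tort claim; the operative events occurred in Galley, not Istholm — no alternative holds. But the amount in controversy is $5,100, which meets the $4,500 floor, and the 'unless' clause therefore excuses the requirement. Met.
  (b) The contract was executed in Istholm. Condition met.
  (c) No party resides in Istholm. Fails.
  (d) Every defendant has filed written consent. Met.
  → No jurisdiction.
No court satisfies all of its conditions.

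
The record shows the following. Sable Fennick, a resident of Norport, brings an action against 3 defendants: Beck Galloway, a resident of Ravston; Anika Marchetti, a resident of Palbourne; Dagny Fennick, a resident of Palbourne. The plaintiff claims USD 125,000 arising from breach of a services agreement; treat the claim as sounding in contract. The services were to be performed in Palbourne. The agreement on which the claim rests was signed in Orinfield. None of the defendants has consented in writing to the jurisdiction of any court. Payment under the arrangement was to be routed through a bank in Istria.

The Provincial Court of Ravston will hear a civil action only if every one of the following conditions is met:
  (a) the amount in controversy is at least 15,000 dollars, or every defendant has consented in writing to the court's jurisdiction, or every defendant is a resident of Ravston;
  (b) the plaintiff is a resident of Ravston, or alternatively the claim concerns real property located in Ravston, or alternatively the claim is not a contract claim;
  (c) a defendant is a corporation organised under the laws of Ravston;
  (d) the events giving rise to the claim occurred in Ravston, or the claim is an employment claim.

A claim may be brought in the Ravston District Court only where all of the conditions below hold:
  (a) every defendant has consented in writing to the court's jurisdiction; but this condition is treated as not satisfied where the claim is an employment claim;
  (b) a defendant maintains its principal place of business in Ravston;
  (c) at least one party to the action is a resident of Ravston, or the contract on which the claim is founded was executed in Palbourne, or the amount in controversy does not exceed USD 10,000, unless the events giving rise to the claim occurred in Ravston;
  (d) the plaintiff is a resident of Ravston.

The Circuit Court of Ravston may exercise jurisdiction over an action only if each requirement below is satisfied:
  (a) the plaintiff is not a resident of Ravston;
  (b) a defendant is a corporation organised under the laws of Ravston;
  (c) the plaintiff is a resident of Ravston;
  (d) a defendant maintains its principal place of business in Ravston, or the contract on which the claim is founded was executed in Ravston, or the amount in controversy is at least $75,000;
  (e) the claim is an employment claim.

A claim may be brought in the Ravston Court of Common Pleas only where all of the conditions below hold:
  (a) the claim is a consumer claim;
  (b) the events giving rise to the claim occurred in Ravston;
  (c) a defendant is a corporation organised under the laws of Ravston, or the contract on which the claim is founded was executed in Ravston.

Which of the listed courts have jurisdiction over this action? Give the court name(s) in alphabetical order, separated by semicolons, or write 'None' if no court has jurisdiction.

The Provincial Court of Ravston:
  (a) The amount in controversy is 125,000 dollars, which meets the USD 15,000 floor, so one alternative holds. Met.
  (b) The plaintiff resides in Norport, not Ravston; the claim does not concern real property; the claim is a contract claim — no alternative holds. Not satisfied.
  (c) No defendant is a corporation. Not met.
  (d) The operative events occurred in Palbourne, not Ravston; the claim is a contract claim, not an employment claim — none of the alternatives is met. Fails.
  → Not every requirement is met — no jurisdiction.
The Ravston District Court:
  (a) No such written consent has been filed. Not met.
  (b) No defendant is a corporation. Not satisfied.
  (c) Beck Galloway resides in Ravston, which satisfies one of the alternatives. Met.
  (d) The plaintiff resides in Norport, not Ravston. Not satisfied.
  → At least one condition fails; no jurisdiction.
The Circuit Court of Ravston:
  (a) The plaintiff resides in Norport, which is not Ravston. Condition met.
  (b) No defendant is a corporation. Not met.
  (c) The plaintiff resides in Norport, not Ravston. Not satisfied.
  (d) The amount in controversy is $125,000, which meets the $75,000 floor, so one alternative holds. Condition met.
  (e) The claim is a contract claim, not an employment claim. Fails.
  → At least one condition fails; no jurisdiction.
The Ravston Court of Common Pleas:
  (a) The claim is a contract claim, not a consumer claim. Fails.
  (b) The operative events occurred in Palbourne, not Ravston. Fails.
  (c) No defendant is a corporation; the contract was executed in Orinfield, not Ravston — none of the alternatives is met. Condition not met.
  → Not every requirement is met — no jurisdiction.

None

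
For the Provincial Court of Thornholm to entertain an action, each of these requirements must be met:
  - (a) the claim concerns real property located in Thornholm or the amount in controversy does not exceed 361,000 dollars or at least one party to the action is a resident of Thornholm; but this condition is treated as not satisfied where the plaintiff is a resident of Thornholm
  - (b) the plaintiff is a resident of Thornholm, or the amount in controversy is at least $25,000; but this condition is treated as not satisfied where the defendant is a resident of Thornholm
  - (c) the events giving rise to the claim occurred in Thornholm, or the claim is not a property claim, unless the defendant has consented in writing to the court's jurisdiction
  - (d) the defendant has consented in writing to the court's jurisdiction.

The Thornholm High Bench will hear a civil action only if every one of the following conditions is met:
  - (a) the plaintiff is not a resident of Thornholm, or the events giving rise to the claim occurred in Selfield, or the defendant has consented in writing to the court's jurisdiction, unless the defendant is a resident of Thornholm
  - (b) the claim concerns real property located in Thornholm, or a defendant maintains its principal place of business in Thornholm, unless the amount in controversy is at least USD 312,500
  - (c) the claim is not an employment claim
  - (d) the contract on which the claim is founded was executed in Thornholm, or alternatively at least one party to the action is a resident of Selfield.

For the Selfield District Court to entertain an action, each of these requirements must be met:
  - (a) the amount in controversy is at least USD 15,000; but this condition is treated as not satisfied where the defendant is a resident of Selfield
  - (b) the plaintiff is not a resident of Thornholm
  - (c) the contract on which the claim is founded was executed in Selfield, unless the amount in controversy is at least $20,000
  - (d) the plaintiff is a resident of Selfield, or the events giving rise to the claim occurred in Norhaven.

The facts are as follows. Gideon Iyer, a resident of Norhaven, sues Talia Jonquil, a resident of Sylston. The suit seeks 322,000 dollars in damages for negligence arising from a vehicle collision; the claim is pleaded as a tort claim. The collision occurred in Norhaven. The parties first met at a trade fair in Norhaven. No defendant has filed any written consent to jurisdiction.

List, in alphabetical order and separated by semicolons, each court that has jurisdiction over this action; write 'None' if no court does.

The Provincial Court of Thornholm:
  (a) The amount in controversy is USD 322,000, within the USD 361,000 ceiling, which satisfies one of the alternatives. And the carve-out is inapplicable — the plaintiff resides in Norhaven, not Thornholm. Met.
  (b) The amount in controversy is USD 322,000, which meets the USD 25,000 floor, which satisfies one of the alternatives. The carve-out does not apply: the defendant resides in Sylston, not Thornholm. Condition met.
  (c) The claim is a tort claim, not a property claim — that alternative is enough. Met.
  (d) No such written consent has been filed. Condition not met.
  → No jurisdiction.
The Thornholm High Bench:
  (a) The plaintiff resides in Norhaven, which is not Thornholm — that alternative is enough. Met.
  (b) The claim does not concern real property; no defendant is a corporation — no alternative holds. However, the amount in controversy is $322,000, which meets the $312,500 floor, so the 'unless' proviso supplies this condition. Met.
  (c) The claim is a tort claim, not an employment claim. Satisfied.
  (d) No contract (and hence no place of execution) is alleged; no party resides in Selfield — none of the alternatives is met. Fails.
  → No jurisdiction.
The Selfield District Court:
  (a) The amount in controversy is 322,000 dollars, which meets the USD 15,000 floor. The exception is not triggered, since the defendant resides in Sylston, not Selfield. Met.
  (b) The plaintiff resides in Norhaven, which is not Thornholm. Satisfied.
  (c) No contract (and hence no place of execution) is alleged. The proviso rescues it, though: the amount in controversy is 322,000 dollars, which meets the 20,000 dollars floor. Condition met.
  (d) The operative events occurred in Norhaven, so one alternative holds. Satisfied.
  → Jurisdiction lies.

the Selfield District Court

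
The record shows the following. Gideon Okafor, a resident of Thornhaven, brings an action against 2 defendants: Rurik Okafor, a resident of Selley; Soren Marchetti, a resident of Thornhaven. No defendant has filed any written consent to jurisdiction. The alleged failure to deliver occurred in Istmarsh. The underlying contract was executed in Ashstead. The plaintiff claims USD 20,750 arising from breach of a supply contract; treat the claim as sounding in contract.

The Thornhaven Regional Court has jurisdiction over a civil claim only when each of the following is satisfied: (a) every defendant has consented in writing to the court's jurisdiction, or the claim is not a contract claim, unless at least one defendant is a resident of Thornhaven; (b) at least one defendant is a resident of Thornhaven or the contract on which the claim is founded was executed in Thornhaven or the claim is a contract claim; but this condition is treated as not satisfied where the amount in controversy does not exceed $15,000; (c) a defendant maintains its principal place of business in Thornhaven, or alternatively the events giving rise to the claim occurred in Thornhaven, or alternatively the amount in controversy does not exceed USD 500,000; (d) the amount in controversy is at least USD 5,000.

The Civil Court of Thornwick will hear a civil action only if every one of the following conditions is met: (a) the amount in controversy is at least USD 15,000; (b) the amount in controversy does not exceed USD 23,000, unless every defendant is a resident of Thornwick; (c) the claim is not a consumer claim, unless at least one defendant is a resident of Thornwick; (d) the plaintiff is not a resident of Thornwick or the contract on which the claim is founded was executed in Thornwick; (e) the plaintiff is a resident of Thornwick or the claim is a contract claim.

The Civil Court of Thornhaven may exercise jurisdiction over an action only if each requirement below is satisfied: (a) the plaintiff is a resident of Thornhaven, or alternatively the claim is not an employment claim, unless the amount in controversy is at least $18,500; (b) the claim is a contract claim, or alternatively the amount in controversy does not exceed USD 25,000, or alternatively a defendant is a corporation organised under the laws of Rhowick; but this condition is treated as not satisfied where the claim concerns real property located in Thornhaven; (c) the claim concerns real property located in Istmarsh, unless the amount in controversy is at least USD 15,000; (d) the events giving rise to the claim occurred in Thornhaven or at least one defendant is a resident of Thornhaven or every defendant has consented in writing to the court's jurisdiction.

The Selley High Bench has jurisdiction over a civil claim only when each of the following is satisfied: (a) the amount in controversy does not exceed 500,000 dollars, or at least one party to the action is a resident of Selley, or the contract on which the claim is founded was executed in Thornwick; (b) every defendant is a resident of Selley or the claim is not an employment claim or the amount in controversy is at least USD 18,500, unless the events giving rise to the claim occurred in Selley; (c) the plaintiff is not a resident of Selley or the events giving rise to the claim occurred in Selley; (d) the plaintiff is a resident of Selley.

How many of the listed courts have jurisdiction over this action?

3

The Thornhaven Regional Court:
  (a) No such written consent has been filed; the claim is a contract claim — none of the alternatives is met. But Soren Marchetti resides in Thornhaven, and the 'unless' clause therefore excuses the requirement. Met.
  (b) Soren Marchetti resides in Thornhaven, which satisfies one of the alternatives. The carve-out does not apply: the amount in controversy is USD 20,750, above the 15,000 dollars ceiling. Condition met.
  (c) The amount in controversy is USD 20,750, within the 500,000 dollars ceiling, which satisfies one of the alternatives. Satisfied.
  (d) The amount in controversy is $20,750, which meets the USD 5,000 floor. Condition met.
  → All conditions met; jurisdiction exists.
The Civil Court of Thornwick:
  (a) The amount in controversy is USD 20,750, which meets the USD 15,000 floor. Met.
  (b) The amount in controversy is $20,750, within the $23,000 ceiling. Met.
  (c) The claim is a contract claim, not a consumer claim. Satisfied.
  (d) The plaintiff resides in Thornhaven, which is not Thornwick, which satisfies one of the alternatives. Satisfied.
  (e) The claim is a contract claim, which satisfies one of the alternatives. Condition met.
  → Every requirement is satisfied — jurisdiction.
The Civil Court of Thornhaven:
  (a) The plaintiff resides in Thornhaven, so one alternative holds. Condition met.
  (b) The claim is a contract claim, so one alternative holds. The carve-out does not apply: the claim does not concern real property. Condition met.
  (c) The claim does not concern real property. The proviso rescues it, though: the amount in controversy is 20,750 dollars, which meets the USD 15,000 floor. Met.
  (d) Soren Marchetti resides in Thornhaven — that alternative is enough. Met.
  → Jurisdiction lies.
The Selley High Bench:
  (a) The amount in controversy is 20,750 dollars, within the $500,000 ceiling, which satisfies one of the alternatives. Condition met.
  (b) The claim is a contract claim, not an employment claim — that alternative is enough. Condition met.
  (c) The plaintiff resides in Thornhaven, which is not Selley, so one alternative holds. Satisfied.
  (d) The plaintiff resides in Thornhaven, not Selley. Condition not met.
  → Not every requirement is met — no jurisdiction.
Courts with jurisdiction: the Thornhaven Regional Court, the Civil Court of Thornwick, the Civil Court of Thornhaven — 3 in total.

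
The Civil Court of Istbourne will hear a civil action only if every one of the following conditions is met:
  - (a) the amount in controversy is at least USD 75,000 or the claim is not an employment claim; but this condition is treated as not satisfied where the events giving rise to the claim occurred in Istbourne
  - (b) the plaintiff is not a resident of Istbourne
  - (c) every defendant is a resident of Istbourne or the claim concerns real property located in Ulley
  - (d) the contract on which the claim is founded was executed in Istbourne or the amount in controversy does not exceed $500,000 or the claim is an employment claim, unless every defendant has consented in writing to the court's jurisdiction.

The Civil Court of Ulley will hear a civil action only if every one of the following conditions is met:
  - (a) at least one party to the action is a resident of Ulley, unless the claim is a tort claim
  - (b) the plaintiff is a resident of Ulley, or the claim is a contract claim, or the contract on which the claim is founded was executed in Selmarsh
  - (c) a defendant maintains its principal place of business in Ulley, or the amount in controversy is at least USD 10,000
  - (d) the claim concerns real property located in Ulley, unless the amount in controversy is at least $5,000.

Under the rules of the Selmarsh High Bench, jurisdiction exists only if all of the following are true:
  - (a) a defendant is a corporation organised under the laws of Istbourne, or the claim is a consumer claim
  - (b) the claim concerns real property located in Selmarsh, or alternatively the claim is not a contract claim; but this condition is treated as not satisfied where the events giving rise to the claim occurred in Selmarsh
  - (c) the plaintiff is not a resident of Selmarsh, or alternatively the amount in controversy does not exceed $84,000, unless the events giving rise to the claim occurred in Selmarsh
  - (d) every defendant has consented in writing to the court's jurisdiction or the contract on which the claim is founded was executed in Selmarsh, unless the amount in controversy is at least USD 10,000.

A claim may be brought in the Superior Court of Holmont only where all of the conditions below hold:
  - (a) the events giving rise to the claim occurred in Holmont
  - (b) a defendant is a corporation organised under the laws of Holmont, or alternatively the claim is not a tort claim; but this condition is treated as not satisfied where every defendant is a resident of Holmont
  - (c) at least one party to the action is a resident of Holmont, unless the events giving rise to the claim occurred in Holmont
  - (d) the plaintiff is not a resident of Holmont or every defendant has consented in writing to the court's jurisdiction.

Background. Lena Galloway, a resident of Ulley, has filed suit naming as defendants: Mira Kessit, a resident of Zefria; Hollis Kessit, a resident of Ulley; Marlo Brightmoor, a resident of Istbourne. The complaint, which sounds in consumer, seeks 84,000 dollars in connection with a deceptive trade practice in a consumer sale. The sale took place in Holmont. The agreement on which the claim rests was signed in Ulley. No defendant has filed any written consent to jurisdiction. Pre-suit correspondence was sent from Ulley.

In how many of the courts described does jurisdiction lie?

3

The Civil Court of Istbourne:
  (a) The amount in controversy is USD 84,000, which meets the USD 75,000 floor, so one alternative holds. The carve-out does not apply: the operative events occurred in Holmont, not Istbourne. Met.
  (b) The plaintiff resides in Ulley, which is not Istbourne. Satisfied.
  (c) The defendants reside as follows — Mira Kessit in Zefria, Hollis Kessit in Ulley, Marlo Brightmoor in Istbourne — not all in Istbourne; the claim does not concern real property — none of the alternatives is met. Fails.
  (d) The amount in controversy is $84,000, within the USD 500,000 ceiling — that alternative is enough. Met.
  → The court lacks jurisdiction.
The Civil Court of Ulley:
  (a) Lena Galloway resides in Ulley. Satisfied.
  (b) The plaintiff resides in Ulley — that alternative is enough. Satisfied.
  (c) The amount in controversy is $84,000, which meets the USD 10,000 floor, which satisfies one of the alternatives. Satisfied.
  (d) The claim does not concern real property. The proviso rescues it, though: the amount in controversy is USD 84,000, which meets the USD 5,000 floor. Satisfied.
  → All conditions met; jurisdiction exists.
The Selmarsh High Bench:
  (a) The claim is a consumer claim — that alternative is enough. Satisfied.
  (b) The claim is a consumer claim, not a contract claim, so one alternative holds. The carve-out does not apply: the operative events occurred in Holmont, not Selmarsh. Satisfied.
  (c) The plaintiff resides in Ulley, which is not Selmarsh, so this disjunct is met. Met.
  (d) No such written consent has been filed; the contract was executed in Ulley, not Selmarsh — none of the alternatives is met. The proviso rescues it, though: the amount in controversy is $84,000, which meets the 10,000 dollars floor. Satisfied.
  → Every requirement is satisfied — jurisdiction.
The Superior Court of Holmont:
  (a) The operative events occurred in Holmont. Satisfied.
  (b) The claim is a consumer claim, not a tort claim, so one alternative holds. The exception is not triggered, since the defendants reside as follows — Mira Kessit in Zefria, Hollis Kessit in Ulley, Marlo Brightmoor in Istbourne — not all in Holmont. Satisfied.
  (c) No party resides in Holmont. However, the operative events occurred in Holmont, so the 'unless' proviso supplies this condition. Met.
  (d) The plaintiff resides in Ulley, which is not Holmont, so this disjunct is met. Met.
  → Jurisdiction lies.
Courts with jurisdiction: the Civil Court of Ulley, the Selmarsh High Bench, the Superior Court of Holmont — 3 in total.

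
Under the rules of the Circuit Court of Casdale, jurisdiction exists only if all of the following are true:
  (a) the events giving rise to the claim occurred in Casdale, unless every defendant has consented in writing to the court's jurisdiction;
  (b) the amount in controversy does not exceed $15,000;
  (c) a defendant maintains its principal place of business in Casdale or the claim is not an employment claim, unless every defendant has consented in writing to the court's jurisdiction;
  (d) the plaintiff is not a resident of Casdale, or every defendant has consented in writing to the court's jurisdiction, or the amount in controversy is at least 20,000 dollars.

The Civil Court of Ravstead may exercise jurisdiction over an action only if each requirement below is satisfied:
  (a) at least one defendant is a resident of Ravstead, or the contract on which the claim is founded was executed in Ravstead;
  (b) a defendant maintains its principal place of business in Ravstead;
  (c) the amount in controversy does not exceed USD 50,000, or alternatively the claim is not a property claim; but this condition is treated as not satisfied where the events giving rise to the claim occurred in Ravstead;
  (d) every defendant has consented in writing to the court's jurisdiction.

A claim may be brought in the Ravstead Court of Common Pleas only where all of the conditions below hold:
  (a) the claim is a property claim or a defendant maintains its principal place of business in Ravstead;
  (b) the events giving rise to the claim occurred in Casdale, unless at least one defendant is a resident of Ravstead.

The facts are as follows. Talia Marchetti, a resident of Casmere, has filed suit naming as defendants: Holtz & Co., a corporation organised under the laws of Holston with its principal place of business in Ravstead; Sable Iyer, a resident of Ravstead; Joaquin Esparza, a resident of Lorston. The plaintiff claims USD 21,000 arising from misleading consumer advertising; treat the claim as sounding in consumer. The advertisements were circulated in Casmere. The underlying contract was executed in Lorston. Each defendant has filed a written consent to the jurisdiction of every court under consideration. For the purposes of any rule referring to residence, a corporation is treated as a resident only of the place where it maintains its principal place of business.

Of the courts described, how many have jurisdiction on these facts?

The Circuit Court of Casdale:
  (a) The operative events occurred in Casmere, not Casdale. However, every defendant has filed written consent, so the 'unless' proviso supplies this condition. Condition met.
  (b) The amount in controversy is USD 21,000, above the 15,000 dollars ceiling. Condition not met.
  (c) The claim is a consumer claim, not an employment claim, so this disjunct is met. Condition met.
  (d) The plaintiff resides in Casmere, which is not Casdale, which satisfies one of the alternatives. Satisfied.
  → The court lacks jurisdiction.
The Civil Court of Ravstead:
  (a) Holtz & Co. resides in Ravstead, so this disjunct is met. Met.
  (b) Holtz & Co. has its principal place of business in Ravstead. Met.
  (c) The amount in controversy is 21,000 dollars, within the 50,000 dollars ceiling, so this disjunct is met. The exception is not triggered, since the operative events occurred in Casmere, not Ravstead. Met.
  (d) Every defendant has filed written consent. Condition met.
  → The court has jurisdiction.
The Ravstead Court of Common Pleas:
  (a) Holtz & Co. has its principal place of business in Ravstead, so this disjunct is met. Condition met.
  (b) The operative events occurred in Casmere, not Casdale. The proviso rescues it, though: Holtz & Co. resides in Ravstead. Condition met.
  → The court has jurisdiction.
Courts with jurisdiction: the Civil Court of Ravstead, the Ravstead Court of Common Pleas — 2 in total.

2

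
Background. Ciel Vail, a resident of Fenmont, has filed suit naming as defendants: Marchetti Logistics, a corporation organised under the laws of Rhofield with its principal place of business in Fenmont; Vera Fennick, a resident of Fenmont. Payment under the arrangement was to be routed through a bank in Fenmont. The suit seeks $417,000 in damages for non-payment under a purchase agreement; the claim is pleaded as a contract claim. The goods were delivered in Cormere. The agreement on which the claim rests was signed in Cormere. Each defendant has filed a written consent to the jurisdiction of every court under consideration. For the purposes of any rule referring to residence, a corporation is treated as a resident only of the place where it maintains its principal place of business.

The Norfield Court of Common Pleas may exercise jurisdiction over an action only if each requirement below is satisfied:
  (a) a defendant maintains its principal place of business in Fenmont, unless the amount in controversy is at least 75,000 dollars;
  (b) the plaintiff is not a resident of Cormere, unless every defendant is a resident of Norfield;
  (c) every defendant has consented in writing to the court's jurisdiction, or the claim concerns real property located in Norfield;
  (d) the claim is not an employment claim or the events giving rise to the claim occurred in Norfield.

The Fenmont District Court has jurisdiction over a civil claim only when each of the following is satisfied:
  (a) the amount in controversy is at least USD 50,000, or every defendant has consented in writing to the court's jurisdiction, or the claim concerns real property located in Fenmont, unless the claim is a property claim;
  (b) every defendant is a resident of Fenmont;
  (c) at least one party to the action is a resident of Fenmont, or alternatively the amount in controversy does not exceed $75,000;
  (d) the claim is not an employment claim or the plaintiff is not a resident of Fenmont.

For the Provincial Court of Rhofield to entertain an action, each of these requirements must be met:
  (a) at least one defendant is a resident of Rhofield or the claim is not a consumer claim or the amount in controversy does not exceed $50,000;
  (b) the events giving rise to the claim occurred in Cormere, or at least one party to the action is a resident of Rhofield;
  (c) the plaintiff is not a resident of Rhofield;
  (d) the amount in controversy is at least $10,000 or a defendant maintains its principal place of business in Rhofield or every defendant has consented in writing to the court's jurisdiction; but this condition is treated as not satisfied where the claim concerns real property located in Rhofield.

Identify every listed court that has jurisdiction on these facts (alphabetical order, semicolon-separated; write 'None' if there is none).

The Norfield Court of Common Pleas:
  (a) Marchetti Logistics has its principal place of business in Fenmont. Satisfied.
  (b) The plaintiff resides in Fenmont, which is not Cormere. Satisfied.
  (c) Every defendant has filed written consent, so one alternative holds. Met.
  (d) The claim is a contract claim, not an employment claim, so one alternative holds. Condition met.
  → Jurisdiction lies.
The Fenmont District Court:
  (a) The amount in controversy is USD 417,000, which meets the 50,000 dollars floor, so this disjunct is met. Satisfied.
  (b) The defendants reside as follows — Marchetti Logistics in Fenmont, Vera Fennick in Fenmont — all in Fenmont. Satisfied.
  (c) Ciel Vail resides in Fenmont, so this disjunct is met. Met.
  (d) The claim is a contract claim, not an employment claim — that alternative is enough. Met.
  → Every requirement is satisfied — jurisdiction.
The Provincial Court of Rhofield:
  (a) The claim is a contract claim, not a consumer claim — that alternative is enough. Condition met.
  (b) The operative events occurred in Cormere — that alternative is enough. Condition met.
  (c) The plaintiff resides in Fenmont, which is not Rhofield. Condition met.
  (d) The amount in controversy is $417,000, which meets the $10,000 floor, so this disjunct is met. The exception is not triggered, since the claim does not concern real property. Met.
  → Jurisdiction lies.

the Fenmont District Court; the Norfield Court of Common Pleas; the Provincial Court of Rhofield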